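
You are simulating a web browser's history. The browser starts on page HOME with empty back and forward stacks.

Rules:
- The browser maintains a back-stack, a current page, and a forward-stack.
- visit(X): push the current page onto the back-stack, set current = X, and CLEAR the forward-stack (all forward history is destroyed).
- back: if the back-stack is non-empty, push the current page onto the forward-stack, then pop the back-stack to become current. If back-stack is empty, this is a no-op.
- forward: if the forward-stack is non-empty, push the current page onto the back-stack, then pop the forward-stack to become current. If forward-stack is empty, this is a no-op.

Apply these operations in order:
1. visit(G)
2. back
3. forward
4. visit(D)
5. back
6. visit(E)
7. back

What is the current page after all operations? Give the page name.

After 1 (visit(G)): cur=G back=1 fwd=0
After 2 (back): cur=HOME back=0 fwd=1
After 3 (forward): cur=G back=1 fwd=0
After 4 (visit(D)): cur=D back=2 fwd=0
After 5 (back): cur=G back=1 fwd=1
After 6 (visit(E)): cur=E back=2 fwd=0
After 7 (back): cur=G back=1 fwd=1

Answer: G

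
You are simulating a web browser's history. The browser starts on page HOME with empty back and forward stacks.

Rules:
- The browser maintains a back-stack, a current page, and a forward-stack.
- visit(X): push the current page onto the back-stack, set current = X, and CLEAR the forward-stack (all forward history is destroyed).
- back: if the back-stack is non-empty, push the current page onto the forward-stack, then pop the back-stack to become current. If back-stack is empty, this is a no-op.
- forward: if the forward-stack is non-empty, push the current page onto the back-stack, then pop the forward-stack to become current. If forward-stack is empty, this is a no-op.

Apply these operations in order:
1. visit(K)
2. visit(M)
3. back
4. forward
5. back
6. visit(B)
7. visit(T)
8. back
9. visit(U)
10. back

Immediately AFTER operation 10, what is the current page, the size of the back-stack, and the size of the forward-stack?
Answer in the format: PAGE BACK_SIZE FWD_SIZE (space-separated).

After 1 (visit(K)): cur=K back=1 fwd=0
After 2 (visit(M)): cur=M back=2 fwd=0
After 3 (back): cur=K back=1 fwd=1
After 4 (forward): cur=M back=2 fwd=0
After 5 (back): cur=K back=1 fwd=1
After 6 (visit(B)): cur=B back=2 fwd=0
After 7 (visit(T)): cur=T back=3 fwd=0
After 8 (back): cur=B back=2 fwd=1
After 9 (visit(U)): cur=U back=3 fwd=0
After 10 (back): cur=B back=2 fwd=1

B 2 1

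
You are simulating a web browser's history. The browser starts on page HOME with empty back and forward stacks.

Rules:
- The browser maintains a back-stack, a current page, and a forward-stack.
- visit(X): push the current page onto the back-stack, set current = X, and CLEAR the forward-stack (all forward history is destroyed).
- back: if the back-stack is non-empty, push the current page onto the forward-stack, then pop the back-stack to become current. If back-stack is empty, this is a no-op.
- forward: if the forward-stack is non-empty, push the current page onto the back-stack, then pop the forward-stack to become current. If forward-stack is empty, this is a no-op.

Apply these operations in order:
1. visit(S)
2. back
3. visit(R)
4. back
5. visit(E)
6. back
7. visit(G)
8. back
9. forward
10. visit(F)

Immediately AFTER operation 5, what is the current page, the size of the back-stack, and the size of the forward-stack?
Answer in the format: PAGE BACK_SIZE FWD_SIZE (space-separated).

After 1 (visit(S)): cur=S back=1 fwd=0
After 2 (back): cur=HOME back=0 fwd=1
After 3 (visit(R)): cur=R back=1 fwd=0
After 4 (back): cur=HOME back=0 fwd=1
After 5 (visit(E)): cur=E back=1 fwd=0

E 1 0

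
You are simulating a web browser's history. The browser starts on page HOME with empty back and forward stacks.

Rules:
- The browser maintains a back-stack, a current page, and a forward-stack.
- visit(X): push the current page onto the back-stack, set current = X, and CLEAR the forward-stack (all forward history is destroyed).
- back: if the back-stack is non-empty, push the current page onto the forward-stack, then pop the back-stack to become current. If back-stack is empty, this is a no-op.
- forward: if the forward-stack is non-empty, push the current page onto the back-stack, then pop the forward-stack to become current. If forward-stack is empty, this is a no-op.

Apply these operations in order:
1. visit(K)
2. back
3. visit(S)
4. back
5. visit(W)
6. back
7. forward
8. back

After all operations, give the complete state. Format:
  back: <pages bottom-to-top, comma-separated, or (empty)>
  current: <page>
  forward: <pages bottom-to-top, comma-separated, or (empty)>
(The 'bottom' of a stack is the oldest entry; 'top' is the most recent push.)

Answer: back: (empty)
current: HOME
forward: W

Derivation:
After 1 (visit(K)): cur=K back=1 fwd=0
After 2 (back): cur=HOME back=0 fwd=1
After 3 (visit(S)): cur=S back=1 fwd=0
After 4 (back): cur=HOME back=0 fwd=1
After 5 (visit(W)): cur=W back=1 fwd=0
After 6 (back): cur=HOME back=0 fwd=1
After 7 (forward): cur=W back=1 fwd=0
After 8 (back): cur=HOME back=0 fwd=1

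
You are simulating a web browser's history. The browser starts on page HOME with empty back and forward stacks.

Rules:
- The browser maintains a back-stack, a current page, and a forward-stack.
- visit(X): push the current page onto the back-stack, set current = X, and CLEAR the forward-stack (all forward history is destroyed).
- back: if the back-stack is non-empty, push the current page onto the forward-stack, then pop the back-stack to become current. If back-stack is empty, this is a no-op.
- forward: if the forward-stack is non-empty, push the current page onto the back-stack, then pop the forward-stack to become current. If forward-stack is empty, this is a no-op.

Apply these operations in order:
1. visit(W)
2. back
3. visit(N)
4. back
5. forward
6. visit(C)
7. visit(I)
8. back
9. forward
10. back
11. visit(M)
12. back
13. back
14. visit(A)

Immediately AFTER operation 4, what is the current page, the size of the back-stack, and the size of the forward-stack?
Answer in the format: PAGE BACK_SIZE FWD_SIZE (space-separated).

After 1 (visit(W)): cur=W back=1 fwd=0
After 2 (back): cur=HOME back=0 fwd=1
After 3 (visit(N)): cur=N back=1 fwd=0
After 4 (back): cur=HOME back=0 fwd=1

HOME 0 1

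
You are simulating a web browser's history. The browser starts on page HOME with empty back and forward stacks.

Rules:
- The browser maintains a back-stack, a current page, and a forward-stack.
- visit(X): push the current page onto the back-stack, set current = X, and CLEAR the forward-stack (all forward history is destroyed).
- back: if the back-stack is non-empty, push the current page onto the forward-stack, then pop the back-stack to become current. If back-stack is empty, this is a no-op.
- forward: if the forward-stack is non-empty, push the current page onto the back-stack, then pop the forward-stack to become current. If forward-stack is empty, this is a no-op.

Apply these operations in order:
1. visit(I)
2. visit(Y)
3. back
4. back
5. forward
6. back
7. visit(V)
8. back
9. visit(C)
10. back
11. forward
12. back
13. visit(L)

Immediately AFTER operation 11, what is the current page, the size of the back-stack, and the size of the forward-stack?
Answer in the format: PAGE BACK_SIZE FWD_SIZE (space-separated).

After 1 (visit(I)): cur=I back=1 fwd=0
After 2 (visit(Y)): cur=Y back=2 fwd=0
After 3 (back): cur=I back=1 fwd=1
After 4 (back): cur=HOME back=0 fwd=2
After 5 (forward): cur=I back=1 fwd=1
After 6 (back): cur=HOME back=0 fwd=2
After 7 (visit(V)): cur=V back=1 fwd=0
After 8 (back): cur=HOME back=0 fwd=1
After 9 (visit(C)): cur=C back=1 fwd=0
After 10 (back): cur=HOME back=0 fwd=1
After 11 (forward): cur=C back=1 fwd=0

C 1 0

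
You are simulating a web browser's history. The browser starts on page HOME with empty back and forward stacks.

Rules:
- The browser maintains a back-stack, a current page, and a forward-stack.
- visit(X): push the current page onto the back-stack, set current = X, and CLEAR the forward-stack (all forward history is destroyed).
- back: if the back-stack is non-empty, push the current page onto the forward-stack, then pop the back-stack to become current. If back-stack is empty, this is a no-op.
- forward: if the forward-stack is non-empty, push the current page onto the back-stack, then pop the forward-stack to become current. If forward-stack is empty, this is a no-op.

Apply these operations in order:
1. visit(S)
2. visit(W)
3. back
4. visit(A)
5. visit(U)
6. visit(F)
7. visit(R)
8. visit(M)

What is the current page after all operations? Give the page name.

Answer: M

Derivation:
After 1 (visit(S)): cur=S back=1 fwd=0
After 2 (visit(W)): cur=W back=2 fwd=0
After 3 (back): cur=S back=1 fwd=1
After 4 (visit(A)): cur=A back=2 fwd=0
After 5 (visit(U)): cur=U back=3 fwd=0
After 6 (visit(F)): cur=F back=4 fwd=0
After 7 (visit(R)): cur=R back=5 fwd=0
After 8 (visit(M)): cur=M back=6 fwd=0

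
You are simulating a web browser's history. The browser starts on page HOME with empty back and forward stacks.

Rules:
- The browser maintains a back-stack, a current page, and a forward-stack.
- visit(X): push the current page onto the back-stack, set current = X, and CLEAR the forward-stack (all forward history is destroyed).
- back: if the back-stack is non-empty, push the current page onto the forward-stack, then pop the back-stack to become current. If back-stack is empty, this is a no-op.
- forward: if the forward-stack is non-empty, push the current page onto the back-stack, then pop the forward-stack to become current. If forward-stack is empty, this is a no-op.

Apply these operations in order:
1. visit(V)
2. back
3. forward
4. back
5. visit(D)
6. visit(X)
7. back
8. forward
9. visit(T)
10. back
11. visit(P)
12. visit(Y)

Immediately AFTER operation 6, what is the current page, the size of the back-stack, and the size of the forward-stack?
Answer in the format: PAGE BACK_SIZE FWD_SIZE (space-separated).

After 1 (visit(V)): cur=V back=1 fwd=0
After 2 (back): cur=HOME back=0 fwd=1
After 3 (forward): cur=V back=1 fwd=0
After 4 (back): cur=HOME back=0 fwd=1
After 5 (visit(D)): cur=D back=1 fwd=0
After 6 (visit(X)): cur=X back=2 fwd=0

X 2 0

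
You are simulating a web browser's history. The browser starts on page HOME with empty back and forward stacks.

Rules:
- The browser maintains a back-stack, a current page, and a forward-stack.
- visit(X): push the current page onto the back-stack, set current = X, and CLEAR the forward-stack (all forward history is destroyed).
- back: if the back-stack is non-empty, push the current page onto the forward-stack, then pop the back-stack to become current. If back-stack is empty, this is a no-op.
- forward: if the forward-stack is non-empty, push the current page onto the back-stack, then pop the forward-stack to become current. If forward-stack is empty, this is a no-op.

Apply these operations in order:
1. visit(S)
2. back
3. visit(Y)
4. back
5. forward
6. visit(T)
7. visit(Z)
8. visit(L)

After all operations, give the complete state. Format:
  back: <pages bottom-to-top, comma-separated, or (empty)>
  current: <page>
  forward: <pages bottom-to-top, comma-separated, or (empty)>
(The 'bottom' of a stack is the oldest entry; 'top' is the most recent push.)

After 1 (visit(S)): cur=S back=1 fwd=0
After 2 (back): cur=HOME back=0 fwd=1
After 3 (visit(Y)): cur=Y back=1 fwd=0
After 4 (back): cur=HOME back=0 fwd=1
After 5 (forward): cur=Y back=1 fwd=0
After 6 (visit(T)): cur=T back=2 fwd=0
After 7 (visit(Z)): cur=Z back=3 fwd=0
After 8 (visit(L)): cur=L back=4 fwd=0

Answer: back: HOME,Y,T,Z
current: L
forward: (empty)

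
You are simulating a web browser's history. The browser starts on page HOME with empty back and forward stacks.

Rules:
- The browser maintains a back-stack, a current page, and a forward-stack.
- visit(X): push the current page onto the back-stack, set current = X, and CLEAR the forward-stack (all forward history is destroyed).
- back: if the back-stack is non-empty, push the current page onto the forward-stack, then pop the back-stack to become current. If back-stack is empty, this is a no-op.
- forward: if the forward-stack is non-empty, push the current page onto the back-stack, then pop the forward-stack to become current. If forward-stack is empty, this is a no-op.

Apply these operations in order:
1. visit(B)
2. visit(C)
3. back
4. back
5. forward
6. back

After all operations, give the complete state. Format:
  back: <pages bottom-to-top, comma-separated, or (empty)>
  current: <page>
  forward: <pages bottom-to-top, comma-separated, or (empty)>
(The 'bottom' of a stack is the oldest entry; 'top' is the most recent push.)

Answer: back: (empty)
current: HOME
forward: C,B

Derivation:
After 1 (visit(B)): cur=B back=1 fwd=0
After 2 (visit(C)): cur=C back=2 fwd=0
After 3 (back): cur=B back=1 fwd=1
After 4 (back): cur=HOME back=0 fwd=2
After 5 (forward): cur=B back=1 fwd=1
After 6 (back): cur=HOME back=0 fwd=2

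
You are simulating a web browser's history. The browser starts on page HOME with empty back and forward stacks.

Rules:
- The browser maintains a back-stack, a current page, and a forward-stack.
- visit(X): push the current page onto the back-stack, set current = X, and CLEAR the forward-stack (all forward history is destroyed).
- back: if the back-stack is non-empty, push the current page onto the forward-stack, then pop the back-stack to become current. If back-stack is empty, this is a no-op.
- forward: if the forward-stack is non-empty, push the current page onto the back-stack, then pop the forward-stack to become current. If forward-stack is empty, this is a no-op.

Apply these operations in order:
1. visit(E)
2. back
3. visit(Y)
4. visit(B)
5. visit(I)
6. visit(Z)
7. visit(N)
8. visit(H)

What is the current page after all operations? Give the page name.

Answer: H

Derivation:
After 1 (visit(E)): cur=E back=1 fwd=0
After 2 (back): cur=HOME back=0 fwd=1
After 3 (visit(Y)): cur=Y back=1 fwd=0
After 4 (visit(B)): cur=B back=2 fwd=0
After 5 (visit(I)): cur=I back=3 fwd=0
After 6 (visit(Z)): cur=Z back=4 fwd=0
After 7 (visit(N)): cur=N back=5 fwd=0
After 8 (visit(H)): cur=H back=6 fwd=0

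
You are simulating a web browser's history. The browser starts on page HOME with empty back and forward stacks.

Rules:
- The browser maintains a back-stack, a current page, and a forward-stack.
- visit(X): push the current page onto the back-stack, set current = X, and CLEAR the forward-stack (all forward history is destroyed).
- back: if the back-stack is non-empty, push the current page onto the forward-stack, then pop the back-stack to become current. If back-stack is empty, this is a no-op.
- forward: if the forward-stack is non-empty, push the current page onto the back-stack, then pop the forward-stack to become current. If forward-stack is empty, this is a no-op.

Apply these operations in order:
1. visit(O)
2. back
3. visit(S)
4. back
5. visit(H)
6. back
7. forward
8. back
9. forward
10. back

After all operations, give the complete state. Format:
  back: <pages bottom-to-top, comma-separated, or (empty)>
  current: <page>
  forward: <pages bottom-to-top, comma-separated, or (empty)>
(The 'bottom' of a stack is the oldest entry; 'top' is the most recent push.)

Answer: back: (empty)
current: HOME
forward: H

Derivation:
After 1 (visit(O)): cur=O back=1 fwd=0
After 2 (back): cur=HOME back=0 fwd=1
After 3 (visit(S)): cur=S back=1 fwd=0
After 4 (back): cur=HOME back=0 fwd=1
After 5 (visit(H)): cur=H back=1 fwd=0
After 6 (back): cur=HOME back=0 fwd=1
After 7 (forward): cur=H back=1 fwd=0
After 8 (back): cur=HOME back=0 fwd=1
After 9 (forward): cur=H back=1 fwd=0
After 10 (back): cur=HOME back=0 fwd=1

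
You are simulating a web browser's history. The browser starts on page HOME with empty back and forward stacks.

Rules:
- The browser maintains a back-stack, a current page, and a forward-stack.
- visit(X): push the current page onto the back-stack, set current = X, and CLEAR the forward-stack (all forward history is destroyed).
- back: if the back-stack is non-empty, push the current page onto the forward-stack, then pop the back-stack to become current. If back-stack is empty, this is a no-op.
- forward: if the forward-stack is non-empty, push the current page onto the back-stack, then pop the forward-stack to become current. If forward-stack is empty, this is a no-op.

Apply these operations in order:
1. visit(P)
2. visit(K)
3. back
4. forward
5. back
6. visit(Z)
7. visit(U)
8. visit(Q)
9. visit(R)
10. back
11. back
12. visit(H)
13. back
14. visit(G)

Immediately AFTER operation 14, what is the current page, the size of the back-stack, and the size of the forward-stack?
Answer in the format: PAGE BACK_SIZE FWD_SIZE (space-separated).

After 1 (visit(P)): cur=P back=1 fwd=0
After 2 (visit(K)): cur=K back=2 fwd=0
After 3 (back): cur=P back=1 fwd=1
After 4 (forward): cur=K back=2 fwd=0
After 5 (back): cur=P back=1 fwd=1
After 6 (visit(Z)): cur=Z back=2 fwd=0
After 7 (visit(U)): cur=U back=3 fwd=0
After 8 (visit(Q)): cur=Q back=4 fwd=0
After 9 (visit(R)): cur=R back=5 fwd=0
After 10 (back): cur=Q back=4 fwd=1
After 11 (back): cur=U back=3 fwd=2
After 12 (visit(H)): cur=H back=4 fwd=0
After 13 (back): cur=U back=3 fwd=1
After 14 (visit(G)): cur=G back=4 fwd=0

G 4 0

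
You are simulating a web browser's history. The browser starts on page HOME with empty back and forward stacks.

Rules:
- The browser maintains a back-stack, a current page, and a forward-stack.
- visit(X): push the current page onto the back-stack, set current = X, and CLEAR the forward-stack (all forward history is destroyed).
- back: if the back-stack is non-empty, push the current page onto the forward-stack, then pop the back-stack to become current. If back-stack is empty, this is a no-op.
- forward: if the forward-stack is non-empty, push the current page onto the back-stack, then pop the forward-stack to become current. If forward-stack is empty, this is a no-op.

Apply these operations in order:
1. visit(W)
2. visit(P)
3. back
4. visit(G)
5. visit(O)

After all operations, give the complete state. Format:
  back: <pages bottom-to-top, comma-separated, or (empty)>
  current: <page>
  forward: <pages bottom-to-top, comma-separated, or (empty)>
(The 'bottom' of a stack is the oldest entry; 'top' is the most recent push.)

After 1 (visit(W)): cur=W back=1 fwd=0
After 2 (visit(P)): cur=P back=2 fwd=0
After 3 (back): cur=W back=1 fwd=1
After 4 (visit(G)): cur=G back=2 fwd=0
After 5 (visit(O)): cur=O back=3 fwd=0

Answer: back: HOME,W,G
current: O
forward: (empty)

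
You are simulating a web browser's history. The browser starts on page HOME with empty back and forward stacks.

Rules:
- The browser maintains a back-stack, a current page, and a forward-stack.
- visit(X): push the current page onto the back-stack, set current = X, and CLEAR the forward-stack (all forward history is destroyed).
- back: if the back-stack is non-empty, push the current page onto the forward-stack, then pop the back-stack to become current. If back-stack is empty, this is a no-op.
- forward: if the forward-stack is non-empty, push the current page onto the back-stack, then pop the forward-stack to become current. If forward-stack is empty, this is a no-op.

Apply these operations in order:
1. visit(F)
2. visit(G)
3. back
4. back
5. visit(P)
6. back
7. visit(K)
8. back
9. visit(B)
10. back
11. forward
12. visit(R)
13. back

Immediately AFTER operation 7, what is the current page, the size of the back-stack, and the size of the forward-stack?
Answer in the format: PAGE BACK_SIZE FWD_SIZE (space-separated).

After 1 (visit(F)): cur=F back=1 fwd=0
After 2 (visit(G)): cur=G back=2 fwd=0
After 3 (back): cur=F back=1 fwd=1
After 4 (back): cur=HOME back=0 fwd=2
After 5 (visit(P)): cur=P back=1 fwd=0
After 6 (back): cur=HOME back=0 fwd=1
After 7 (visit(K)): cur=K back=1 fwd=0

K 1 0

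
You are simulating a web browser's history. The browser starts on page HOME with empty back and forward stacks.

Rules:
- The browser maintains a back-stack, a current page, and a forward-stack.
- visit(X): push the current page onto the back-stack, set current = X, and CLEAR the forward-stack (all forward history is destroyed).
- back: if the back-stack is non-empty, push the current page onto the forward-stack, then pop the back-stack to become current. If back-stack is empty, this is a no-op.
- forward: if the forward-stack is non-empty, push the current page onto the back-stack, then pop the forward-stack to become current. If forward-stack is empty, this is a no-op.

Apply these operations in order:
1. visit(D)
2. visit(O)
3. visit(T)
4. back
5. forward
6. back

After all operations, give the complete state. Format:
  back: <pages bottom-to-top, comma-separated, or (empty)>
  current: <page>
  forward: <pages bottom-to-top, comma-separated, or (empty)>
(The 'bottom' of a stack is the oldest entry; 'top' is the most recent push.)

Answer: back: HOME,D
current: O
forward: T

Derivation:
After 1 (visit(D)): cur=D back=1 fwd=0
After 2 (visit(O)): cur=O back=2 fwd=0
After 3 (visit(T)): cur=T back=3 fwd=0
After 4 (back): cur=O back=2 fwd=1
After 5 (forward): cur=T back=3 fwd=0
After 6 (back): cur=O back=2 fwd=1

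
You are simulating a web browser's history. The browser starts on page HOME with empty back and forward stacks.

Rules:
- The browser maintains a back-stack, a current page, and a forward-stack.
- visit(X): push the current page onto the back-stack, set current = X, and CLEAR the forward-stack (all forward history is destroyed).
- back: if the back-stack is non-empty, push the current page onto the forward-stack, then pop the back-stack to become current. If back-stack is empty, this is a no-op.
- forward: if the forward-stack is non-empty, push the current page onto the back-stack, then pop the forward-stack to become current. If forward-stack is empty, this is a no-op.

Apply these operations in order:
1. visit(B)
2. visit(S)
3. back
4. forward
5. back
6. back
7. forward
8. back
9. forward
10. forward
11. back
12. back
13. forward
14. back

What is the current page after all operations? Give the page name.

After 1 (visit(B)): cur=B back=1 fwd=0
After 2 (visit(S)): cur=S back=2 fwd=0
After 3 (back): cur=B back=1 fwd=1
After 4 (forward): cur=S back=2 fwd=0
After 5 (back): cur=B back=1 fwd=1
After 6 (back): cur=HOME back=0 fwd=2
After 7 (forward): cur=B back=1 fwd=1
After 8 (back): cur=HOME back=0 fwd=2
After 9 (forward): cur=B back=1 fwd=1
After 10 (forward): cur=S back=2 fwd=0
After 11 (back): cur=B back=1 fwd=1
After 12 (back): cur=HOME back=0 fwd=2
After 13 (forward): cur=B back=1 fwd=1
After 14 (back): cur=HOME back=0 fwd=2

Answer: HOME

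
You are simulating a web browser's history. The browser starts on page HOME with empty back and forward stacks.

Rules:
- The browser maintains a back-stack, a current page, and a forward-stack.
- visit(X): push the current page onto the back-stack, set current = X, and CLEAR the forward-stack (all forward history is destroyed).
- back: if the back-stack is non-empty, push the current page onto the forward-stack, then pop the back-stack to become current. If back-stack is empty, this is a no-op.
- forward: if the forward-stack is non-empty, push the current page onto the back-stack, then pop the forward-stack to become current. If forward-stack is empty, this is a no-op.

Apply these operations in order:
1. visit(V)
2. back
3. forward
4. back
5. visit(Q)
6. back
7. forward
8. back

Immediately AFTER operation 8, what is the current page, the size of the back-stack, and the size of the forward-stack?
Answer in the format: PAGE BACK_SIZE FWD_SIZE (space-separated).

After 1 (visit(V)): cur=V back=1 fwd=0
After 2 (back): cur=HOME back=0 fwd=1
After 3 (forward): cur=V back=1 fwd=0
After 4 (back): cur=HOME back=0 fwd=1
After 5 (visit(Q)): cur=Q back=1 fwd=0
After 6 (back): cur=HOME back=0 fwd=1
After 7 (forward): cur=Q back=1 fwd=0
After 8 (back): cur=HOME back=0 fwd=1

HOME 0 1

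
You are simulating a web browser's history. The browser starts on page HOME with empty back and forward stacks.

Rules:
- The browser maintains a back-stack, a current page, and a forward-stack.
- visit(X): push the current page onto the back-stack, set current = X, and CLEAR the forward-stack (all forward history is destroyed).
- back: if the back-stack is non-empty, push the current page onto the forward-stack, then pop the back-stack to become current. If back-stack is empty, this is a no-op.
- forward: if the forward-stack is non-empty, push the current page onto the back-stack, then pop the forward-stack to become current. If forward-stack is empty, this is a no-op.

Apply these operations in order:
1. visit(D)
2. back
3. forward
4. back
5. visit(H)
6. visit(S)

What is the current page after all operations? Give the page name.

After 1 (visit(D)): cur=D back=1 fwd=0
After 2 (back): cur=HOME back=0 fwd=1
After 3 (forward): cur=D back=1 fwd=0
After 4 (back): cur=HOME back=0 fwd=1
After 5 (visit(H)): cur=H back=1 fwd=0
After 6 (visit(S)): cur=S back=2 fwd=0

Answer: S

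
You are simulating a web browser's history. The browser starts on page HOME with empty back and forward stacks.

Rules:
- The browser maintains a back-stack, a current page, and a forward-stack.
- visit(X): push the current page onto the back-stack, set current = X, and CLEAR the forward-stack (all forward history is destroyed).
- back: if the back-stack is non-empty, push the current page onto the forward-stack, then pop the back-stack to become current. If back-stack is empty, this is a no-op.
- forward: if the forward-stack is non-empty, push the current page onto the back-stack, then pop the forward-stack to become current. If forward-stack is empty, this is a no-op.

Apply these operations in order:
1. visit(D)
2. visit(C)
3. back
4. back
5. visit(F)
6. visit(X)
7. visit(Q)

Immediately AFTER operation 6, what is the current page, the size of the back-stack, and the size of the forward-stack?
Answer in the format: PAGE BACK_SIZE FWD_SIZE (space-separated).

After 1 (visit(D)): cur=D back=1 fwd=0
After 2 (visit(C)): cur=C back=2 fwd=0
After 3 (back): cur=D back=1 fwd=1
After 4 (back): cur=HOME back=0 fwd=2
After 5 (visit(F)): cur=F back=1 fwd=0
After 6 (visit(X)): cur=X back=2 fwd=0

X 2 0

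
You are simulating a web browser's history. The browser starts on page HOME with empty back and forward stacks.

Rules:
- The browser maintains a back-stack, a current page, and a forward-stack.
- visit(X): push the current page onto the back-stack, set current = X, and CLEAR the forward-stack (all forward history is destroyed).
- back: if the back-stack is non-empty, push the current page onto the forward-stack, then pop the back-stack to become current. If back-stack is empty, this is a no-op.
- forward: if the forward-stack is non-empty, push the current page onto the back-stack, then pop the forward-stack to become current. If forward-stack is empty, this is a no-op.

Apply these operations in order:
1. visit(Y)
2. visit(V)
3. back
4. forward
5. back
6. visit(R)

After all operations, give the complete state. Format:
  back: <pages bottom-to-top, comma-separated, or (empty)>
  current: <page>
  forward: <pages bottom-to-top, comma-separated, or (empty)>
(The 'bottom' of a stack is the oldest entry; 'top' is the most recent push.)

After 1 (visit(Y)): cur=Y back=1 fwd=0
After 2 (visit(V)): cur=V back=2 fwd=0
After 3 (back): cur=Y back=1 fwd=1
After 4 (forward): cur=V back=2 fwd=0
After 5 (back): cur=Y back=1 fwd=1
After 6 (visit(R)): cur=R back=2 fwd=0

Answer: back: HOME,Y
current: R
forward: (empty)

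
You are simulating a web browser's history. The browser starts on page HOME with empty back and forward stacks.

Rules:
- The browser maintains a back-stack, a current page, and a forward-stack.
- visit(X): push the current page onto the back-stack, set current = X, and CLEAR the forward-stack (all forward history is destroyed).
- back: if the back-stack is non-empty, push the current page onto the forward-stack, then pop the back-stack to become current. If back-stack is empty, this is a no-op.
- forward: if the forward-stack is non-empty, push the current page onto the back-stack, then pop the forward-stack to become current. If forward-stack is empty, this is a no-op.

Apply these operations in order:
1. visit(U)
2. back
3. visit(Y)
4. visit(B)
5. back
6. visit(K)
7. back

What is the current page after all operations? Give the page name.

Answer: Y

Derivation:
After 1 (visit(U)): cur=U back=1 fwd=0
After 2 (back): cur=HOME back=0 fwd=1
After 3 (visit(Y)): cur=Y back=1 fwd=0
After 4 (visit(B)): cur=B back=2 fwd=0
After 5 (back): cur=Y back=1 fwd=1
After 6 (visit(K)): cur=K back=2 fwd=0
After 7 (back): cur=Y back=1 fwd=1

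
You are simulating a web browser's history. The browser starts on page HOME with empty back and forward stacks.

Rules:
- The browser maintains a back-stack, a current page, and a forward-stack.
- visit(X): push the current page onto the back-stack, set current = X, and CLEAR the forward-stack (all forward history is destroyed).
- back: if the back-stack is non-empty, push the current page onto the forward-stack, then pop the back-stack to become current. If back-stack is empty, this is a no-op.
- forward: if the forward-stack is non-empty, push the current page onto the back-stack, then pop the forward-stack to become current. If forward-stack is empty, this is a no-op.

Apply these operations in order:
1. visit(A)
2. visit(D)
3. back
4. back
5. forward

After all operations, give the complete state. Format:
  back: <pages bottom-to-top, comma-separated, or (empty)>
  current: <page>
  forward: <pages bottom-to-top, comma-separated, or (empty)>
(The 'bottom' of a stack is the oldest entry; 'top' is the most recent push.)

After 1 (visit(A)): cur=A back=1 fwd=0
After 2 (visit(D)): cur=D back=2 fwd=0
After 3 (back): cur=A back=1 fwd=1
After 4 (back): cur=HOME back=0 fwd=2
After 5 (forward): cur=A back=1 fwd=1

Answer: back: HOME
current: A
forward: D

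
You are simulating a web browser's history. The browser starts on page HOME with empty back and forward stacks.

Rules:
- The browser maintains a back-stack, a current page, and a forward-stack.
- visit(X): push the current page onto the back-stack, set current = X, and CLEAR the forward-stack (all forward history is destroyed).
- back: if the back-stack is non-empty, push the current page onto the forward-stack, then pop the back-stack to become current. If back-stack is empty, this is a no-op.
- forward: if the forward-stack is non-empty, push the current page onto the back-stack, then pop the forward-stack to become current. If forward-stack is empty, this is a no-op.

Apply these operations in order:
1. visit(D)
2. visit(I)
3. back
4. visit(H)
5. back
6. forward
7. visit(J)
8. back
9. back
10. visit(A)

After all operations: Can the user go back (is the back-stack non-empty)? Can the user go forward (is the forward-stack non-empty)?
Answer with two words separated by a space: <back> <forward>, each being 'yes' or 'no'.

After 1 (visit(D)): cur=D back=1 fwd=0
After 2 (visit(I)): cur=I back=2 fwd=0
After 3 (back): cur=D back=1 fwd=1
After 4 (visit(H)): cur=H back=2 fwd=0
After 5 (back): cur=D back=1 fwd=1
After 6 (forward): cur=H back=2 fwd=0
After 7 (visit(J)): cur=J back=3 fwd=0
After 8 (back): cur=H back=2 fwd=1
After 9 (back): cur=D back=1 fwd=2
After 10 (visit(A)): cur=A back=2 fwd=0

Answer: yes no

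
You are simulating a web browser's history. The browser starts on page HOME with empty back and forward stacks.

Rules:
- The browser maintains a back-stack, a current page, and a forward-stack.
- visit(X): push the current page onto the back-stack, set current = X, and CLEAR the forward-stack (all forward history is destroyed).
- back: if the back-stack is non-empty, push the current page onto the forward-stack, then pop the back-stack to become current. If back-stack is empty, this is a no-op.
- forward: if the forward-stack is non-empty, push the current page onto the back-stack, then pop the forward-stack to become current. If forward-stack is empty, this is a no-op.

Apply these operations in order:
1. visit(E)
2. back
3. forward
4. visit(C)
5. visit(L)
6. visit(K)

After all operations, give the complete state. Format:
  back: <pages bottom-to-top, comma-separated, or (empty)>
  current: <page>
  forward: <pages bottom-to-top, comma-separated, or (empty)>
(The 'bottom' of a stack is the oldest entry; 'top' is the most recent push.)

Answer: back: HOME,E,C,L
current: K
forward: (empty)

Derivation:
After 1 (visit(E)): cur=E back=1 fwd=0
After 2 (back): cur=HOME back=0 fwd=1
After 3 (forward): cur=E back=1 fwd=0
After 4 (visit(C)): cur=C back=2 fwd=0
After 5 (visit(L)): cur=L back=3 fwd=0
After 6 (visit(K)): cur=K back=4 fwd=0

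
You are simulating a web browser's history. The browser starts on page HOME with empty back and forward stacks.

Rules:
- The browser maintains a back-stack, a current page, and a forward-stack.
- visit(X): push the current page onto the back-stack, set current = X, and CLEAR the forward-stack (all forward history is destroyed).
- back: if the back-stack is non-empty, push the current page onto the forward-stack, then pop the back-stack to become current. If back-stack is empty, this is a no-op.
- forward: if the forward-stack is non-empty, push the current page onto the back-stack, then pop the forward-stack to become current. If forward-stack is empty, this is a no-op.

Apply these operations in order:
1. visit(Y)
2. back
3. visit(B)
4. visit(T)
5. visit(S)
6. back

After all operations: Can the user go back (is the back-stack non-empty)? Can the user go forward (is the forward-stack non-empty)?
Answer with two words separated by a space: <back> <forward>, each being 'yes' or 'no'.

Answer: yes yes

Derivation:
After 1 (visit(Y)): cur=Y back=1 fwd=0
After 2 (back): cur=HOME back=0 fwd=1
After 3 (visit(B)): cur=B back=1 fwd=0
After 4 (visit(T)): cur=T back=2 fwd=0
After 5 (visit(S)): cur=S back=3 fwd=0
After 6 (back): cur=T back=2 fwd=1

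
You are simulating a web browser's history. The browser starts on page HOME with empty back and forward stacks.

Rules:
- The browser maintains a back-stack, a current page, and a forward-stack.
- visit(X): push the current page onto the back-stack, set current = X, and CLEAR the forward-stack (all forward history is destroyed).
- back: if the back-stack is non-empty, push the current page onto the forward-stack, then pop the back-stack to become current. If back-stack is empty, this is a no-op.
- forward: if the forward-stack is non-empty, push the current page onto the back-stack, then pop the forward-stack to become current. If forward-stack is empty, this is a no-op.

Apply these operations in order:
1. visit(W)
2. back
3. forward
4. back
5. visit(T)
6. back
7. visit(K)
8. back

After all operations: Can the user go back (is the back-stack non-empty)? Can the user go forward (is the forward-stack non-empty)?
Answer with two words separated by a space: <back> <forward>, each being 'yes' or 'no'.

Answer: no yes

Derivation:
After 1 (visit(W)): cur=W back=1 fwd=0
After 2 (back): cur=HOME back=0 fwd=1
After 3 (forward): cur=W back=1 fwd=0
After 4 (back): cur=HOME back=0 fwd=1
After 5 (visit(T)): cur=T back=1 fwd=0
After 6 (back): cur=HOME back=0 fwd=1
After 7 (visit(K)): cur=K back=1 fwd=0
After 8 (back): cur=HOME back=0 fwd=1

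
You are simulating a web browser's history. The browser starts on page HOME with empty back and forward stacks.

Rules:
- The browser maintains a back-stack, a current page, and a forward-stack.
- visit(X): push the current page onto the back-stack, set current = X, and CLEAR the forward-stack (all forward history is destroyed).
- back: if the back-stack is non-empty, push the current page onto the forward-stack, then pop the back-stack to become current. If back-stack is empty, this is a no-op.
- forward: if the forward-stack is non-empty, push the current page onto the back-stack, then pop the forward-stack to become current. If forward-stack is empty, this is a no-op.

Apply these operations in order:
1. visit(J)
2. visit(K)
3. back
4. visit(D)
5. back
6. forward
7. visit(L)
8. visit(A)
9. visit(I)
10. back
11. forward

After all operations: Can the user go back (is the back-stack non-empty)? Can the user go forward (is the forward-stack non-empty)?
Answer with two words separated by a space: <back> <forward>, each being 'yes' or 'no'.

Answer: yes no

Derivation:
After 1 (visit(J)): cur=J back=1 fwd=0
After 2 (visit(K)): cur=K back=2 fwd=0
After 3 (back): cur=J back=1 fwd=1
After 4 (visit(D)): cur=D back=2 fwd=0
After 5 (back): cur=J back=1 fwd=1
After 6 (forward): cur=D back=2 fwd=0
After 7 (visit(L)): cur=L back=3 fwd=0
After 8 (visit(A)): cur=A back=4 fwd=0
After 9 (visit(I)): cur=I back=5 fwd=0
After 10 (back): cur=A back=4 fwd=1
After 11 (forward): cur=I back=5 fwd=0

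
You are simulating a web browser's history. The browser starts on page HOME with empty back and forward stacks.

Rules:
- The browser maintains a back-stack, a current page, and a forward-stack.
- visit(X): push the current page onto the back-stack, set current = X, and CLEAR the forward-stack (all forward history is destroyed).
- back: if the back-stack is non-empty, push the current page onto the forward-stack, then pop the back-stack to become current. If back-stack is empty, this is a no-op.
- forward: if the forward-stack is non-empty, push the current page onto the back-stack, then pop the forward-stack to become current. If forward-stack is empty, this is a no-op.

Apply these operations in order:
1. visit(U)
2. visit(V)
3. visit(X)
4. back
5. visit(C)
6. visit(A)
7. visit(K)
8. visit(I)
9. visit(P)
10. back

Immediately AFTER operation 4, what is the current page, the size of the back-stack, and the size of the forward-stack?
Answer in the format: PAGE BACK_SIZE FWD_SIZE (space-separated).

After 1 (visit(U)): cur=U back=1 fwd=0
After 2 (visit(V)): cur=V back=2 fwd=0
After 3 (visit(X)): cur=X back=3 fwd=0
After 4 (back): cur=V back=2 fwd=1

V 2 1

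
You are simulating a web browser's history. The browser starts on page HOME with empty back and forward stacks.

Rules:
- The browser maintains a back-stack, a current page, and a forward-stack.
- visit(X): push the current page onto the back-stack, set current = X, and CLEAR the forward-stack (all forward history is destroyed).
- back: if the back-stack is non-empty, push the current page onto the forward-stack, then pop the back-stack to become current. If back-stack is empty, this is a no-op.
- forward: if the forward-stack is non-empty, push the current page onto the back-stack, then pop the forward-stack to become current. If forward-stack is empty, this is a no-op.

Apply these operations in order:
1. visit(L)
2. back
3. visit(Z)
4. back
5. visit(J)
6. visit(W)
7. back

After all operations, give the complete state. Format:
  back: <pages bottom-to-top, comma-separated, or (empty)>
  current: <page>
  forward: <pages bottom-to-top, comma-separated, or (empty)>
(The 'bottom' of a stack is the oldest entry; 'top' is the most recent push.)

After 1 (visit(L)): cur=L back=1 fwd=0
After 2 (back): cur=HOME back=0 fwd=1
After 3 (visit(Z)): cur=Z back=1 fwd=0
After 4 (back): cur=HOME back=0 fwd=1
After 5 (visit(J)): cur=J back=1 fwd=0
After 6 (visit(W)): cur=W back=2 fwd=0
After 7 (back): cur=J back=1 fwd=1

Answer: back: HOME
current: J
forward: W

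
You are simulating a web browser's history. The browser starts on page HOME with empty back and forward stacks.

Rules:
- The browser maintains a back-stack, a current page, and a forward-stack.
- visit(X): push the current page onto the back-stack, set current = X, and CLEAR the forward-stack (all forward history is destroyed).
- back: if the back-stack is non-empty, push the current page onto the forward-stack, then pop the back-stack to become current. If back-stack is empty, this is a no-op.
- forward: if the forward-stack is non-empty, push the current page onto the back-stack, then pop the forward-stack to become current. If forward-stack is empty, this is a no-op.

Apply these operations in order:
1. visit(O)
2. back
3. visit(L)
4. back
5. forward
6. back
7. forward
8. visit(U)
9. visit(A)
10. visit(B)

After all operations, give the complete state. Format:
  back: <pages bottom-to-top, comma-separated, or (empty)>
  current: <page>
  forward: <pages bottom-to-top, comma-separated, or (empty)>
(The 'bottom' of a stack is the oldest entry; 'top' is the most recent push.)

After 1 (visit(O)): cur=O back=1 fwd=0
After 2 (back): cur=HOME back=0 fwd=1
After 3 (visit(L)): cur=L back=1 fwd=0
After 4 (back): cur=HOME back=0 fwd=1
After 5 (forward): cur=L back=1 fwd=0
After 6 (back): cur=HOME back=0 fwd=1
After 7 (forward): cur=L back=1 fwd=0
After 8 (visit(U)): cur=U back=2 fwd=0
After 9 (visit(A)): cur=A back=3 fwd=0
After 10 (visit(B)): cur=B back=4 fwd=0

Answer: back: HOME,L,U,A
current: B
forward: (empty)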